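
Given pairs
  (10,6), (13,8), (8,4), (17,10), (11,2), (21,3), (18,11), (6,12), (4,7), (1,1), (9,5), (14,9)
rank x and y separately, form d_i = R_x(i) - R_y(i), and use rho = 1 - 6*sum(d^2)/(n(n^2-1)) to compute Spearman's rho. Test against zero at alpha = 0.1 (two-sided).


Step 1: Rank x and y separately (midranks; no ties here).
rank(x): 10->6, 13->8, 8->4, 17->10, 11->7, 21->12, 18->11, 6->3, 4->2, 1->1, 9->5, 14->9
rank(y): 6->6, 8->8, 4->4, 10->10, 2->2, 3->3, 11->11, 12->12, 7->7, 1->1, 5->5, 9->9
Step 2: d_i = R_x(i) - R_y(i); compute d_i^2.
  (6-6)^2=0, (8-8)^2=0, (4-4)^2=0, (10-10)^2=0, (7-2)^2=25, (12-3)^2=81, (11-11)^2=0, (3-12)^2=81, (2-7)^2=25, (1-1)^2=0, (5-5)^2=0, (9-9)^2=0
sum(d^2) = 212.
Step 3: rho = 1 - 6*212 / (12*(12^2 - 1)) = 1 - 1272/1716 = 0.258741.
Step 4: Under H0, t = rho * sqrt((n-2)/(1-rho^2)) = 0.8471 ~ t(10).
Step 5: Two-sided p-value from the t-distribution with 10 df = 0.416775.
Step 6: alpha = 0.1. fail to reject H0.

rho = 0.2587, p = 0.416775, fail to reject H0 at alpha = 0.1.


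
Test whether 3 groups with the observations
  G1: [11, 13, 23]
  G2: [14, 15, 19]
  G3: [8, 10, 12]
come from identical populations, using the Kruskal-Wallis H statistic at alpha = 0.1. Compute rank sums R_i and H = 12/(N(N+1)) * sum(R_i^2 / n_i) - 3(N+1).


Step 1: Combine all N = 9 observations and assign midranks.
sorted (value, group, rank): (8,G3,1), (10,G3,2), (11,G1,3), (12,G3,4), (13,G1,5), (14,G2,6), (15,G2,7), (19,G2,8), (23,G1,9)
Step 2: Sum ranks within each group.
R_1 = 17 (n_1 = 3)
R_2 = 21 (n_2 = 3)
R_3 = 7 (n_3 = 3)
Step 3: H = 12/(N(N+1)) * sum(R_i^2/n_i) - 3(N+1)
     = 12/(9*10) * (17^2/3 + 21^2/3 + 7^2/3) - 3*10
     = 0.133333 * 259.667 - 30
     = 4.622222.
Step 4: No ties, so H is used without correction.
Step 5: Under H0, H ~ chi^2(2); p-value = 0.099151.
Step 6: alpha = 0.1. reject H0.

H = 4.6222, df = 2, p = 0.099151, reject H0.


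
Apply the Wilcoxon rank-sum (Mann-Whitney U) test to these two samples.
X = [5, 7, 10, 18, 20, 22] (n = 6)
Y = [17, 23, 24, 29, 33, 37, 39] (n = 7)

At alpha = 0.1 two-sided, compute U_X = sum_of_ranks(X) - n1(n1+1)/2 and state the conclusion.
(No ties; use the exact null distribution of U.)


Step 1: Combine and sort all 13 observations; assign midranks.
sorted (value, group): (5,X), (7,X), (10,X), (17,Y), (18,X), (20,X), (22,X), (23,Y), (24,Y), (29,Y), (33,Y), (37,Y), (39,Y)
ranks: 5->1, 7->2, 10->3, 17->4, 18->5, 20->6, 22->7, 23->8, 24->9, 29->10, 33->11, 37->12, 39->13
Step 2: Rank sum for X: R1 = 1 + 2 + 3 + 5 + 6 + 7 = 24.
Step 3: U_X = R1 - n1(n1+1)/2 = 24 - 6*7/2 = 24 - 21 = 3.
       U_Y = n1*n2 - U_X = 42 - 3 = 39.
Step 4: No ties, so the exact null distribution of U (based on enumerating the C(13,6) = 1716 equally likely rank assignments) gives the two-sided p-value.
Step 5: p-value = 0.008159; compare to alpha = 0.1. reject H0.

U_X = 3, p = 0.008159, reject H0 at alpha = 0.1.


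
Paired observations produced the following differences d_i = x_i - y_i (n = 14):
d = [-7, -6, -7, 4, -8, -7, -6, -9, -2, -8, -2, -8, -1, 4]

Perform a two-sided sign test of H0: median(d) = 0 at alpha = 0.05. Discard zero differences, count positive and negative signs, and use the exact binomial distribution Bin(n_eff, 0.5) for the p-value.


Step 1: Discard zero differences. Original n = 14; n_eff = number of nonzero differences = 14.
Nonzero differences (with sign): -7, -6, -7, +4, -8, -7, -6, -9, -2, -8, -2, -8, -1, +4
Step 2: Count signs: positive = 2, negative = 12.
Step 3: Under H0: P(positive) = 0.5, so the number of positives S ~ Bin(14, 0.5).
Step 4: Two-sided exact p-value = sum of Bin(14,0.5) probabilities at or below the observed probability = 0.012939.
Step 5: alpha = 0.05. reject H0.

n_eff = 14, pos = 2, neg = 12, p = 0.012939, reject H0.


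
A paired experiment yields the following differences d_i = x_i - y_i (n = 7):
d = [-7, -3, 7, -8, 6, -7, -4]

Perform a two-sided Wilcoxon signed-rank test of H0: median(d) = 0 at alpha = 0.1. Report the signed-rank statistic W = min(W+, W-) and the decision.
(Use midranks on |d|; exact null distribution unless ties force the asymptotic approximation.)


Step 1: Drop any zero differences (none here) and take |d_i|.
|d| = [7, 3, 7, 8, 6, 7, 4]
Step 2: Midrank |d_i| (ties get averaged ranks).
ranks: |7|->5, |3|->1, |7|->5, |8|->7, |6|->3, |7|->5, |4|->2
Step 3: Attach original signs; sum ranks with positive sign and with negative sign.
W+ = 5 + 3 = 8
W- = 5 + 1 + 7 + 5 + 2 = 20
(Check: W+ + W- = 28 should equal n(n+1)/2 = 28.)
Step 4: Test statistic W = min(W+, W-) = 8.
Step 5: Ties in |d|, so use the tie-corrected normal approximation.
        E[W] = n(n+1)/4 = 7*8/4 = 14.
        Tie groups: |d|=7 (t=3); sum(t^3 - t) = 24.
        Var[W] = n(n+1)(2n+1)/24 - sum(t^3-t)/48 = 840/24 - 24/48 = 34.5.
        z = (W - E[W]) / sqrt(Var[W]) = (8 - 14) / 5.8737 = -1.0215.
        Two-sided p = 2*Phi(z) = 0.307014.
Step 6: alpha = 0.1. fail to reject H0.

W+ = 8, W- = 20, W = min = 8, p = 0.307014, fail to reject H0.


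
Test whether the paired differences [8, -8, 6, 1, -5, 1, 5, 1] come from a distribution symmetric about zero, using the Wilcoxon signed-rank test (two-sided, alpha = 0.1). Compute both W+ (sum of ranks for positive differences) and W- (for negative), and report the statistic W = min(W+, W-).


Step 1: Drop any zero differences (none here) and take |d_i|.
|d| = [8, 8, 6, 1, 5, 1, 5, 1]
Step 2: Midrank |d_i| (ties get averaged ranks).
ranks: |8|->7.5, |8|->7.5, |6|->6, |1|->2, |5|->4.5, |1|->2, |5|->4.5, |1|->2
Step 3: Attach original signs; sum ranks with positive sign and with negative sign.
W+ = 7.5 + 6 + 2 + 2 + 4.5 + 2 = 24
W- = 7.5 + 4.5 = 12
(Check: W+ + W- = 36 should equal n(n+1)/2 = 36.)
Step 4: Test statistic W = min(W+, W-) = 12.
Step 5: Ties in |d|, so use the tie-corrected normal approximation.
        E[W] = n(n+1)/4 = 8*9/4 = 18.
        Tie groups: |d|=1 (t=3), |d|=5 (t=2), |d|=8 (t=2); sum(t^3 - t) = 36.
        Var[W] = n(n+1)(2n+1)/24 - sum(t^3-t)/48 = 1224/24 - 36/48 = 50.25.
        z = (W - E[W]) / sqrt(Var[W]) = (12 - 18) / 7.0887 = -0.8464.
        Two-sided p = 2*Phi(z) = 0.397321.
Step 6: alpha = 0.1. fail to reject H0.

W+ = 24, W- = 12, W = min = 12, p = 0.397321, fail to reject H0.


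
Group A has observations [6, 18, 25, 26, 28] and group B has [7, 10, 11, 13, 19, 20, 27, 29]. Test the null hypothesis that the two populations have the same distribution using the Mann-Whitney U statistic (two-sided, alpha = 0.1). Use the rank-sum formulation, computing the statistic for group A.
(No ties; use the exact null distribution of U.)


Step 1: Combine and sort all 13 observations; assign midranks.
sorted (value, group): (6,X), (7,Y), (10,Y), (11,Y), (13,Y), (18,X), (19,Y), (20,Y), (25,X), (26,X), (27,Y), (28,X), (29,Y)
ranks: 6->1, 7->2, 10->3, 11->4, 13->5, 18->6, 19->7, 20->8, 25->9, 26->10, 27->11, 28->12, 29->13
Step 2: Rank sum for X: R1 = 1 + 6 + 9 + 10 + 12 = 38.
Step 3: U_X = R1 - n1(n1+1)/2 = 38 - 5*6/2 = 38 - 15 = 23.
       U_Y = n1*n2 - U_X = 40 - 23 = 17.
Step 4: No ties, so the exact null distribution of U (based on enumerating the C(13,5) = 1287 equally likely rank assignments) gives the two-sided p-value.
Step 5: p-value = 0.724165; compare to alpha = 0.1. fail to reject H0.

U_X = 23, p = 0.724165, fail to reject H0 at alpha = 0.1.


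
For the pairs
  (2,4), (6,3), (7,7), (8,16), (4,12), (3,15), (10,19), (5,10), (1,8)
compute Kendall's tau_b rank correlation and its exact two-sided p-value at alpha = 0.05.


Step 1: Enumerate the 36 unordered pairs (i,j) with i<j and classify each by sign(x_j-x_i) * sign(y_j-y_i).
  (1,2):dx=+4,dy=-1->D; (1,3):dx=+5,dy=+3->C; (1,4):dx=+6,dy=+12->C; (1,5):dx=+2,dy=+8->C
  (1,6):dx=+1,dy=+11->C; (1,7):dx=+8,dy=+15->C; (1,8):dx=+3,dy=+6->C; (1,9):dx=-1,dy=+4->D
  (2,3):dx=+1,dy=+4->C; (2,4):dx=+2,dy=+13->C; (2,5):dx=-2,dy=+9->D; (2,6):dx=-3,dy=+12->D
  (2,7):dx=+4,dy=+16->C; (2,8):dx=-1,dy=+7->D; (2,9):dx=-5,dy=+5->D; (3,4):dx=+1,dy=+9->C
  (3,5):dx=-3,dy=+5->D; (3,6):dx=-4,dy=+8->D; (3,7):dx=+3,dy=+12->C; (3,8):dx=-2,dy=+3->D
  (3,9):dx=-6,dy=+1->D; (4,5):dx=-4,dy=-4->C; (4,6):dx=-5,dy=-1->C; (4,7):dx=+2,dy=+3->C
  (4,8):dx=-3,dy=-6->C; (4,9):dx=-7,dy=-8->C; (5,6):dx=-1,dy=+3->D; (5,7):dx=+6,dy=+7->C
  (5,8):dx=+1,dy=-2->D; (5,9):dx=-3,dy=-4->C; (6,7):dx=+7,dy=+4->C; (6,8):dx=+2,dy=-5->D
  (6,9):dx=-2,dy=-7->C; (7,8):dx=-5,dy=-9->C; (7,9):dx=-9,dy=-11->C; (8,9):dx=-4,dy=-2->C
Step 2: C = 23, D = 13, total pairs = 36.
Step 3: tau = (C - D)/(n(n-1)/2) = (23 - 13)/36 = 0.277778.
Step 4: Exact two-sided p-value (enumerate n! = 362880 permutations of y under H0): p = 0.358488.
Step 5: alpha = 0.05. fail to reject H0.

tau_b = 0.2778 (C=23, D=13), p = 0.358488, fail to reject H0.


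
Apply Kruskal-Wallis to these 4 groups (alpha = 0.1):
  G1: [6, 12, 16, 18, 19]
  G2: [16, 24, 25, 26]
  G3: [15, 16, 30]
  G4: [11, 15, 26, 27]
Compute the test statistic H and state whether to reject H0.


Step 1: Combine all N = 16 observations and assign midranks.
sorted (value, group, rank): (6,G1,1), (11,G4,2), (12,G1,3), (15,G3,4.5), (15,G4,4.5), (16,G1,7), (16,G2,7), (16,G3,7), (18,G1,9), (19,G1,10), (24,G2,11), (25,G2,12), (26,G2,13.5), (26,G4,13.5), (27,G4,15), (30,G3,16)
Step 2: Sum ranks within each group.
R_1 = 30 (n_1 = 5)
R_2 = 43.5 (n_2 = 4)
R_3 = 27.5 (n_3 = 3)
R_4 = 35 (n_4 = 4)
Step 3: H = 12/(N(N+1)) * sum(R_i^2/n_i) - 3(N+1)
     = 12/(16*17) * (30^2/5 + 43.5^2/4 + 27.5^2/3 + 35^2/4) - 3*17
     = 0.044118 * 1211.4 - 51
     = 2.443934.
Step 4: Ties present; correction factor C = 1 - 36/(16^3 - 16) = 0.991176. Corrected H = 2.443934 / 0.991176 = 2.465690.
Step 5: Under H0, H ~ chi^2(3); p-value = 0.481524.
Step 6: alpha = 0.1. fail to reject H0.

H = 2.4657, df = 3, p = 0.481524, fail to reject H0.


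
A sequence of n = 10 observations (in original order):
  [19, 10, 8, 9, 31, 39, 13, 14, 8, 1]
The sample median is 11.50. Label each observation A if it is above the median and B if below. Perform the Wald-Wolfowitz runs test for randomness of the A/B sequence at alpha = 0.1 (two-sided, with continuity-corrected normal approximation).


Step 1: Compute median = 11.50; label A = above, B = below.
Labels in order: ABBBAAAABB  (n_A = 5, n_B = 5)
Step 2: Count runs R = 4.
Step 3: Under H0 (random ordering), E[R] = 2*n_A*n_B/(n_A+n_B) + 1 = 2*5*5/10 + 1 = 6.0000.
        Var[R] = 2*n_A*n_B*(2*n_A*n_B - n_A - n_B) / ((n_A+n_B)^2 * (n_A+n_B-1)) = 2000/900 = 2.2222.
        SD[R] = 1.4907.
Step 4: Continuity-corrected z = (R + 0.5 - E[R]) / SD[R] = (4 + 0.5 - 6.0000) / 1.4907 = -1.0062.
Step 5: Two-sided p-value via normal approximation = 2*(1 - Phi(|z|)) = 0.314305.
Step 6: alpha = 0.1. fail to reject H0.

R = 4, z = -1.0062, p = 0.314305, fail to reject H0.


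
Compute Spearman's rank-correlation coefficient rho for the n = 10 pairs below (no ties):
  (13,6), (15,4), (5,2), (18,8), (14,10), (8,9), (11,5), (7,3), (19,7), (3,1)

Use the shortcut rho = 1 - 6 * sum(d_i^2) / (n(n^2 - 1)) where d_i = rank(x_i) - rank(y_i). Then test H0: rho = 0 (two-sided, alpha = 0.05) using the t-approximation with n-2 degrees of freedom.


Step 1: Rank x and y separately (midranks; no ties here).
rank(x): 13->6, 15->8, 5->2, 18->9, 14->7, 8->4, 11->5, 7->3, 19->10, 3->1
rank(y): 6->6, 4->4, 2->2, 8->8, 10->10, 9->9, 5->5, 3->3, 7->7, 1->1
Step 2: d_i = R_x(i) - R_y(i); compute d_i^2.
  (6-6)^2=0, (8-4)^2=16, (2-2)^2=0, (9-8)^2=1, (7-10)^2=9, (4-9)^2=25, (5-5)^2=0, (3-3)^2=0, (10-7)^2=9, (1-1)^2=0
sum(d^2) = 60.
Step 3: rho = 1 - 6*60 / (10*(10^2 - 1)) = 1 - 360/990 = 0.636364.
Step 4: Under H0, t = rho * sqrt((n-2)/(1-rho^2)) = 2.3333 ~ t(8).
Step 5: Two-sided p-value from the t-distribution with 8 df = 0.047912.
Step 6: alpha = 0.05. reject H0.

rho = 0.6364, p = 0.047912, reject H0 at alpha = 0.05.


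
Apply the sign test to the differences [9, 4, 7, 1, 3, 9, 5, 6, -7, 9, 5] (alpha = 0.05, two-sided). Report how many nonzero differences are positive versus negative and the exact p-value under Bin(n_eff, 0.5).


Step 1: Discard zero differences. Original n = 11; n_eff = number of nonzero differences = 11.
Nonzero differences (with sign): +9, +4, +7, +1, +3, +9, +5, +6, -7, +9, +5
Step 2: Count signs: positive = 10, negative = 1.
Step 3: Under H0: P(positive) = 0.5, so the number of positives S ~ Bin(11, 0.5).
Step 4: Two-sided exact p-value = sum of Bin(11,0.5) probabilities at or below the observed probability = 0.011719.
Step 5: alpha = 0.05. reject H0.

n_eff = 11, pos = 10, neg = 1, p = 0.011719, reject H0.


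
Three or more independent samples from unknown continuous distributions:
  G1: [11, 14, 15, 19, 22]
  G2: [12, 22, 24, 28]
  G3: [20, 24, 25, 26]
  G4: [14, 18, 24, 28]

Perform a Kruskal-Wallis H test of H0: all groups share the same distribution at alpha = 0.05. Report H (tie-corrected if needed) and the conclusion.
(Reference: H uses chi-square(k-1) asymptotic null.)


Step 1: Combine all N = 17 observations and assign midranks.
sorted (value, group, rank): (11,G1,1), (12,G2,2), (14,G1,3.5), (14,G4,3.5), (15,G1,5), (18,G4,6), (19,G1,7), (20,G3,8), (22,G1,9.5), (22,G2,9.5), (24,G2,12), (24,G3,12), (24,G4,12), (25,G3,14), (26,G3,15), (28,G2,16.5), (28,G4,16.5)
Step 2: Sum ranks within each group.
R_1 = 26 (n_1 = 5)
R_2 = 40 (n_2 = 4)
R_3 = 49 (n_3 = 4)
R_4 = 38 (n_4 = 4)
Step 3: H = 12/(N(N+1)) * sum(R_i^2/n_i) - 3(N+1)
     = 12/(17*18) * (26^2/5 + 40^2/4 + 49^2/4 + 38^2/4) - 3*18
     = 0.039216 * 1496.45 - 54
     = 4.684314.
Step 4: Ties present; correction factor C = 1 - 42/(17^3 - 17) = 0.991422. Corrected H = 4.684314 / 0.991422 = 4.724845.
Step 5: Under H0, H ~ chi^2(3); p-value = 0.193090.
Step 6: alpha = 0.05. fail to reject H0.

H = 4.7248, df = 3, p = 0.193090, fail to reject H0.


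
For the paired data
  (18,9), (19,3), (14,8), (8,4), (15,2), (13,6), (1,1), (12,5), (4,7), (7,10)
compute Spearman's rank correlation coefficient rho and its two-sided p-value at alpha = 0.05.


Step 1: Rank x and y separately (midranks; no ties here).
rank(x): 18->9, 19->10, 14->7, 8->4, 15->8, 13->6, 1->1, 12->5, 4->2, 7->3
rank(y): 9->9, 3->3, 8->8, 4->4, 2->2, 6->6, 1->1, 5->5, 7->7, 10->10
Step 2: d_i = R_x(i) - R_y(i); compute d_i^2.
  (9-9)^2=0, (10-3)^2=49, (7-8)^2=1, (4-4)^2=0, (8-2)^2=36, (6-6)^2=0, (1-1)^2=0, (5-5)^2=0, (2-7)^2=25, (3-10)^2=49
sum(d^2) = 160.
Step 3: rho = 1 - 6*160 / (10*(10^2 - 1)) = 1 - 960/990 = 0.030303.
Step 4: Under H0, t = rho * sqrt((n-2)/(1-rho^2)) = 0.0857 ~ t(8).
Step 5: Two-sided p-value from the t-distribution with 8 df = 0.933773.
Step 6: alpha = 0.05. fail to reject H0.

rho = 0.0303, p = 0.933773, fail to reject H0 at alpha = 0.05.


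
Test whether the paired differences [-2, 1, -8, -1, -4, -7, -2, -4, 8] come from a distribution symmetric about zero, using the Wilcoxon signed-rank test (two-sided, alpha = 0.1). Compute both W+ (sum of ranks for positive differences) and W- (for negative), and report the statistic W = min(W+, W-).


Step 1: Drop any zero differences (none here) and take |d_i|.
|d| = [2, 1, 8, 1, 4, 7, 2, 4, 8]
Step 2: Midrank |d_i| (ties get averaged ranks).
ranks: |2|->3.5, |1|->1.5, |8|->8.5, |1|->1.5, |4|->5.5, |7|->7, |2|->3.5, |4|->5.5, |8|->8.5
Step 3: Attach original signs; sum ranks with positive sign and with negative sign.
W+ = 1.5 + 8.5 = 10
W- = 3.5 + 8.5 + 1.5 + 5.5 + 7 + 3.5 + 5.5 = 35
(Check: W+ + W- = 45 should equal n(n+1)/2 = 45.)
Step 4: Test statistic W = min(W+, W-) = 10.
Step 5: Ties in |d|, so use the tie-corrected normal approximation.
        E[W] = n(n+1)/4 = 9*10/4 = 22.5.
        Tie groups: |d|=1 (t=2), |d|=2 (t=2), |d|=4 (t=2), |d|=8 (t=2); sum(t^3 - t) = 24.
        Var[W] = n(n+1)(2n+1)/24 - sum(t^3-t)/48 = 1710/24 - 24/48 = 70.75.
        z = (W - E[W]) / sqrt(Var[W]) = (10 - 22.5) / 8.4113 = -1.4861.
        Two-sided p = 2*Phi(z) = 0.137254.
Step 6: alpha = 0.1. fail to reject H0.

W+ = 10, W- = 35, W = min = 10, p = 0.137254, fail to reject H0.


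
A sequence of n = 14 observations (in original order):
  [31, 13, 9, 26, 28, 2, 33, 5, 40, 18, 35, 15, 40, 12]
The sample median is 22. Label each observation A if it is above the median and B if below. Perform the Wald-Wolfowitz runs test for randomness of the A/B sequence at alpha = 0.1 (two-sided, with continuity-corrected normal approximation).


Step 1: Compute median = 22; label A = above, B = below.
Labels in order: ABBAABABABABAB  (n_A = 7, n_B = 7)
Step 2: Count runs R = 12.
Step 3: Under H0 (random ordering), E[R] = 2*n_A*n_B/(n_A+n_B) + 1 = 2*7*7/14 + 1 = 8.0000.
        Var[R] = 2*n_A*n_B*(2*n_A*n_B - n_A - n_B) / ((n_A+n_B)^2 * (n_A+n_B-1)) = 8232/2548 = 3.2308.
        SD[R] = 1.7974.
Step 4: Continuity-corrected z = (R - 0.5 - E[R]) / SD[R] = (12 - 0.5 - 8.0000) / 1.7974 = 1.9472.
Step 5: Two-sided p-value via normal approximation = 2*(1 - Phi(|z|)) = 0.051508.
Step 6: alpha = 0.1. reject H0.

R = 12, z = 1.9472, p = 0.051508, reject H0.


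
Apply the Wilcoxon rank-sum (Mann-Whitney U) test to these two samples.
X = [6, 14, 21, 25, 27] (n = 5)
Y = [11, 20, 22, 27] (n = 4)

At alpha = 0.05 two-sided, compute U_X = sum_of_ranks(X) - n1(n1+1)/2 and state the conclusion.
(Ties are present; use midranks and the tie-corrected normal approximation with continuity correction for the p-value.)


Step 1: Combine and sort all 9 observations; assign midranks.
sorted (value, group): (6,X), (11,Y), (14,X), (20,Y), (21,X), (22,Y), (25,X), (27,X), (27,Y)
ranks: 6->1, 11->2, 14->3, 20->4, 21->5, 22->6, 25->7, 27->8.5, 27->8.5
Step 2: Rank sum for X: R1 = 1 + 3 + 5 + 7 + 8.5 = 24.5.
Step 3: U_X = R1 - n1(n1+1)/2 = 24.5 - 5*6/2 = 24.5 - 15 = 9.5.
       U_Y = n1*n2 - U_X = 20 - 9.5 = 10.5.
Step 4: Ties are present, so use the tie-corrected normal approximation (with continuity correction) for the p-value.
Step 5: p-value = 1.000000; compare to alpha = 0.05. fail to reject H0.

U_X = 9.5, p = 1.000000, fail to reject H0 at alpha = 0.05.


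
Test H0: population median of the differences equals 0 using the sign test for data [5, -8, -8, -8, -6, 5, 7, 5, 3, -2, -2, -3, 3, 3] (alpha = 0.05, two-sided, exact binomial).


Step 1: Discard zero differences. Original n = 14; n_eff = number of nonzero differences = 14.
Nonzero differences (with sign): +5, -8, -8, -8, -6, +5, +7, +5, +3, -2, -2, -3, +3, +3
Step 2: Count signs: positive = 7, negative = 7.
Step 3: Under H0: P(positive) = 0.5, so the number of positives S ~ Bin(14, 0.5).
Step 4: Two-sided exact p-value = sum of Bin(14,0.5) probabilities at or below the observed probability = 1.000000.
Step 5: alpha = 0.05. fail to reject H0.

n_eff = 14, pos = 7, neg = 7, p = 1.000000, fail to reject H0.


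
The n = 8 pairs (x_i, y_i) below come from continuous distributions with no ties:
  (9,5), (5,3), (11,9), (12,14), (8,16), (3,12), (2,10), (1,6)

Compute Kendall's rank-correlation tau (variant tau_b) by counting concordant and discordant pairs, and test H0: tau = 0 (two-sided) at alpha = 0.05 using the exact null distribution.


Step 1: Enumerate the 28 unordered pairs (i,j) with i<j and classify each by sign(x_j-x_i) * sign(y_j-y_i).
  (1,2):dx=-4,dy=-2->C; (1,3):dx=+2,dy=+4->C; (1,4):dx=+3,dy=+9->C; (1,5):dx=-1,dy=+11->D
  (1,6):dx=-6,dy=+7->D; (1,7):dx=-7,dy=+5->D; (1,8):dx=-8,dy=+1->D; (2,3):dx=+6,dy=+6->C
  (2,4):dx=+7,dy=+11->C; (2,5):dx=+3,dy=+13->C; (2,6):dx=-2,dy=+9->D; (2,7):dx=-3,dy=+7->D
  (2,8):dx=-4,dy=+3->D; (3,4):dx=+1,dy=+5->C; (3,5):dx=-3,dy=+7->D; (3,6):dx=-8,dy=+3->D
  (3,7):dx=-9,dy=+1->D; (3,8):dx=-10,dy=-3->C; (4,5):dx=-4,dy=+2->D; (4,6):dx=-9,dy=-2->C
  (4,7):dx=-10,dy=-4->C; (4,8):dx=-11,dy=-8->C; (5,6):dx=-5,dy=-4->C; (5,7):dx=-6,dy=-6->C
  (5,8):dx=-7,dy=-10->C; (6,7):dx=-1,dy=-2->C; (6,8):dx=-2,dy=-6->C; (7,8):dx=-1,dy=-4->C
Step 2: C = 17, D = 11, total pairs = 28.
Step 3: tau = (C - D)/(n(n-1)/2) = (17 - 11)/28 = 0.214286.
Step 4: Exact two-sided p-value (enumerate n! = 40320 permutations of y under H0): p = 0.548413.
Step 5: alpha = 0.05. fail to reject H0.

tau_b = 0.2143 (C=17, D=11), p = 0.548413, fail to reject H0.


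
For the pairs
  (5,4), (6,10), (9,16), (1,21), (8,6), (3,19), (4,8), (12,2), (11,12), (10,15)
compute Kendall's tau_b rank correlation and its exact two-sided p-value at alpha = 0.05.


Step 1: Enumerate the 45 unordered pairs (i,j) with i<j and classify each by sign(x_j-x_i) * sign(y_j-y_i).
  (1,2):dx=+1,dy=+6->C; (1,3):dx=+4,dy=+12->C; (1,4):dx=-4,dy=+17->D; (1,5):dx=+3,dy=+2->C
  (1,6):dx=-2,dy=+15->D; (1,7):dx=-1,dy=+4->D; (1,8):dx=+7,dy=-2->D; (1,9):dx=+6,dy=+8->C
  (1,10):dx=+5,dy=+11->C; (2,3):dx=+3,dy=+6->C; (2,4):dx=-5,dy=+11->D; (2,5):dx=+2,dy=-4->D
  (2,6):dx=-3,dy=+9->D; (2,7):dx=-2,dy=-2->C; (2,8):dx=+6,dy=-8->D; (2,9):dx=+5,dy=+2->C
  (2,10):dx=+4,dy=+5->C; (3,4):dx=-8,dy=+5->D; (3,5):dx=-1,dy=-10->C; (3,6):dx=-6,dy=+3->D
  (3,7):dx=-5,dy=-8->C; (3,8):dx=+3,dy=-14->D; (3,9):dx=+2,dy=-4->D; (3,10):dx=+1,dy=-1->D
  (4,5):dx=+7,dy=-15->D; (4,6):dx=+2,dy=-2->D; (4,7):dx=+3,dy=-13->D; (4,8):dx=+11,dy=-19->D
  (4,9):dx=+10,dy=-9->D; (4,10):dx=+9,dy=-6->D; (5,6):dx=-5,dy=+13->D; (5,7):dx=-4,dy=+2->D
  (5,8):dx=+4,dy=-4->D; (5,9):dx=+3,dy=+6->C; (5,10):dx=+2,dy=+9->C; (6,7):dx=+1,dy=-11->D
  (6,8):dx=+9,dy=-17->D; (6,9):dx=+8,dy=-7->D; (6,10):dx=+7,dy=-4->D; (7,8):dx=+8,dy=-6->D
  (7,9):dx=+7,dy=+4->C; (7,10):dx=+6,dy=+7->C; (8,9):dx=-1,dy=+10->D; (8,10):dx=-2,dy=+13->D
  (9,10):dx=-1,dy=+3->D
Step 2: C = 15, D = 30, total pairs = 45.
Step 3: tau = (C - D)/(n(n-1)/2) = (15 - 30)/45 = -0.333333.
Step 4: Exact two-sided p-value (enumerate n! = 3628800 permutations of y under H0): p = 0.216373.
Step 5: alpha = 0.05. fail to reject H0.

tau_b = -0.3333 (C=15, D=30), p = 0.216373, fail to reject H0.


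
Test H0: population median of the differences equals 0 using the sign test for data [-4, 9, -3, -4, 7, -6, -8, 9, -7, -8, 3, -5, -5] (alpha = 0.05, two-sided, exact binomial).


Step 1: Discard zero differences. Original n = 13; n_eff = number of nonzero differences = 13.
Nonzero differences (with sign): -4, +9, -3, -4, +7, -6, -8, +9, -7, -8, +3, -5, -5
Step 2: Count signs: positive = 4, negative = 9.
Step 3: Under H0: P(positive) = 0.5, so the number of positives S ~ Bin(13, 0.5).
Step 4: Two-sided exact p-value = sum of Bin(13,0.5) probabilities at or below the observed probability = 0.266846.
Step 5: alpha = 0.05. fail to reject H0.

n_eff = 13, pos = 4, neg = 9, p = 0.266846, fail to reject H0.


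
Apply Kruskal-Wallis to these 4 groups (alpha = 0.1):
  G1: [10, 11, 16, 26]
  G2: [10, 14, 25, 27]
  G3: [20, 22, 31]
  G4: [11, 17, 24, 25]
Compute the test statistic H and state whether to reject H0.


Step 1: Combine all N = 15 observations and assign midranks.
sorted (value, group, rank): (10,G1,1.5), (10,G2,1.5), (11,G1,3.5), (11,G4,3.5), (14,G2,5), (16,G1,6), (17,G4,7), (20,G3,8), (22,G3,9), (24,G4,10), (25,G2,11.5), (25,G4,11.5), (26,G1,13), (27,G2,14), (31,G3,15)
Step 2: Sum ranks within each group.
R_1 = 24 (n_1 = 4)
R_2 = 32 (n_2 = 4)
R_3 = 32 (n_3 = 3)
R_4 = 32 (n_4 = 4)
Step 3: H = 12/(N(N+1)) * sum(R_i^2/n_i) - 3(N+1)
     = 12/(15*16) * (24^2/4 + 32^2/4 + 32^2/3 + 32^2/4) - 3*16
     = 0.050000 * 997.333 - 48
     = 1.866667.
Step 4: Ties present; correction factor C = 1 - 18/(15^3 - 15) = 0.994643. Corrected H = 1.866667 / 0.994643 = 1.876721.
Step 5: Under H0, H ~ chi^2(3); p-value = 0.598384.
Step 6: alpha = 0.1. fail to reject H0.

H = 1.8767, df = 3, p = 0.598384, fail to reject H0.


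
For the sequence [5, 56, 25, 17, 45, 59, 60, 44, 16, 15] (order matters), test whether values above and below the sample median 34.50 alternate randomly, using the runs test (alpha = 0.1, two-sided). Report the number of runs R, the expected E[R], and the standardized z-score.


Step 1: Compute median = 34.50; label A = above, B = below.
Labels in order: BABBAAAABB  (n_A = 5, n_B = 5)
Step 2: Count runs R = 5.
Step 3: Under H0 (random ordering), E[R] = 2*n_A*n_B/(n_A+n_B) + 1 = 2*5*5/10 + 1 = 6.0000.
        Var[R] = 2*n_A*n_B*(2*n_A*n_B - n_A - n_B) / ((n_A+n_B)^2 * (n_A+n_B-1)) = 2000/900 = 2.2222.
        SD[R] = 1.4907.
Step 4: Continuity-corrected z = (R + 0.5 - E[R]) / SD[R] = (5 + 0.5 - 6.0000) / 1.4907 = -0.3354.
Step 5: Two-sided p-value via normal approximation = 2*(1 - Phi(|z|)) = 0.737316.
Step 6: alpha = 0.1. fail to reject H0.

R = 5, z = -0.3354, p = 0.737316, fail to reject H0.


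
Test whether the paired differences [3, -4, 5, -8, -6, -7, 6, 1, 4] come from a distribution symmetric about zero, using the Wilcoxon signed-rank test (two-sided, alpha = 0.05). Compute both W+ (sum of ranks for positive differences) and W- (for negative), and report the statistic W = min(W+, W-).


Step 1: Drop any zero differences (none here) and take |d_i|.
|d| = [3, 4, 5, 8, 6, 7, 6, 1, 4]
Step 2: Midrank |d_i| (ties get averaged ranks).
ranks: |3|->2, |4|->3.5, |5|->5, |8|->9, |6|->6.5, |7|->8, |6|->6.5, |1|->1, |4|->3.5
Step 3: Attach original signs; sum ranks with positive sign and with negative sign.
W+ = 2 + 5 + 6.5 + 1 + 3.5 = 18
W- = 3.5 + 9 + 6.5 + 8 = 27
(Check: W+ + W- = 45 should equal n(n+1)/2 = 45.)
Step 4: Test statistic W = min(W+, W-) = 18.
Step 5: Ties in |d|, so use the tie-corrected normal approximation.
        E[W] = n(n+1)/4 = 9*10/4 = 22.5.
        Tie groups: |d|=4 (t=2), |d|=6 (t=2); sum(t^3 - t) = 12.
        Var[W] = n(n+1)(2n+1)/24 - sum(t^3-t)/48 = 1710/24 - 12/48 = 71.
        z = (W - E[W]) / sqrt(Var[W]) = (18 - 22.5) / 8.4261 = -0.5341.
        Two-sided p = 2*Phi(z) = 0.593306.
Step 6: alpha = 0.05. fail to reject H0.

W+ = 18, W- = 27, W = min = 18, p = 0.593306, fail to reject H0.


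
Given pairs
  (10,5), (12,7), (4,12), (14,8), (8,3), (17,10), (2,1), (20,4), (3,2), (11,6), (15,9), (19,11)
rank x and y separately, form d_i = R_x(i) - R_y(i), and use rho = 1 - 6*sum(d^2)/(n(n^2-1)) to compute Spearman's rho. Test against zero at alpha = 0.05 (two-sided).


Step 1: Rank x and y separately (midranks; no ties here).
rank(x): 10->5, 12->7, 4->3, 14->8, 8->4, 17->10, 2->1, 20->12, 3->2, 11->6, 15->9, 19->11
rank(y): 5->5, 7->7, 12->12, 8->8, 3->3, 10->10, 1->1, 4->4, 2->2, 6->6, 9->9, 11->11
Step 2: d_i = R_x(i) - R_y(i); compute d_i^2.
  (5-5)^2=0, (7-7)^2=0, (3-12)^2=81, (8-8)^2=0, (4-3)^2=1, (10-10)^2=0, (1-1)^2=0, (12-4)^2=64, (2-2)^2=0, (6-6)^2=0, (9-9)^2=0, (11-11)^2=0
sum(d^2) = 146.
Step 3: rho = 1 - 6*146 / (12*(12^2 - 1)) = 1 - 876/1716 = 0.489510.
Step 4: Under H0, t = rho * sqrt((n-2)/(1-rho^2)) = 1.7752 ~ t(10).
Step 5: Two-sided p-value from the t-distribution with 10 df = 0.106252.
Step 6: alpha = 0.05. fail to reject H0.

rho = 0.4895, p = 0.106252, fail to reject H0 at alpha = 0.05.


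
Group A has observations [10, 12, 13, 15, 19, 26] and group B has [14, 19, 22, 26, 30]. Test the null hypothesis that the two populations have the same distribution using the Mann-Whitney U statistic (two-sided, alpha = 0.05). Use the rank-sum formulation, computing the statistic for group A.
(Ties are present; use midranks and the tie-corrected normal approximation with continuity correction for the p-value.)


Step 1: Combine and sort all 11 observations; assign midranks.
sorted (value, group): (10,X), (12,X), (13,X), (14,Y), (15,X), (19,X), (19,Y), (22,Y), (26,X), (26,Y), (30,Y)
ranks: 10->1, 12->2, 13->3, 14->4, 15->5, 19->6.5, 19->6.5, 22->8, 26->9.5, 26->9.5, 30->11
Step 2: Rank sum for X: R1 = 1 + 2 + 3 + 5 + 6.5 + 9.5 = 27.
Step 3: U_X = R1 - n1(n1+1)/2 = 27 - 6*7/2 = 27 - 21 = 6.
       U_Y = n1*n2 - U_X = 30 - 6 = 24.
Step 4: Ties are present, so use the tie-corrected normal approximation (with continuity correction) for the p-value.
Step 5: p-value = 0.119000; compare to alpha = 0.05. fail to reject H0.

U_X = 6, p = 0.119000, fail to reject H0 at alpha = 0.05.


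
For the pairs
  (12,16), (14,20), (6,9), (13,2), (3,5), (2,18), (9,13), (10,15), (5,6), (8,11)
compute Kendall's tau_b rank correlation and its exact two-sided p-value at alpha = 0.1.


Step 1: Enumerate the 45 unordered pairs (i,j) with i<j and classify each by sign(x_j-x_i) * sign(y_j-y_i).
  (1,2):dx=+2,dy=+4->C; (1,3):dx=-6,dy=-7->C; (1,4):dx=+1,dy=-14->D; (1,5):dx=-9,dy=-11->C
  (1,6):dx=-10,dy=+2->D; (1,7):dx=-3,dy=-3->C; (1,8):dx=-2,dy=-1->C; (1,9):dx=-7,dy=-10->C
  (1,10):dx=-4,dy=-5->C; (2,3):dx=-8,dy=-11->C; (2,4):dx=-1,dy=-18->C; (2,5):dx=-11,dy=-15->C
  (2,6):dx=-12,dy=-2->C; (2,7):dx=-5,dy=-7->C; (2,8):dx=-4,dy=-5->C; (2,9):dx=-9,dy=-14->C
  (2,10):dx=-6,dy=-9->C; (3,4):dx=+7,dy=-7->D; (3,5):dx=-3,dy=-4->C; (3,6):dx=-4,dy=+9->D
  (3,7):dx=+3,dy=+4->C; (3,8):dx=+4,dy=+6->C; (3,9):dx=-1,dy=-3->C; (3,10):dx=+2,dy=+2->C
  (4,5):dx=-10,dy=+3->D; (4,6):dx=-11,dy=+16->D; (4,7):dx=-4,dy=+11->D; (4,8):dx=-3,dy=+13->D
  (4,9):dx=-8,dy=+4->D; (4,10):dx=-5,dy=+9->D; (5,6):dx=-1,dy=+13->D; (5,7):dx=+6,dy=+8->C
  (5,8):dx=+7,dy=+10->C; (5,9):dx=+2,dy=+1->C; (5,10):dx=+5,dy=+6->C; (6,7):dx=+7,dy=-5->D
  (6,8):dx=+8,dy=-3->D; (6,9):dx=+3,dy=-12->D; (6,10):dx=+6,dy=-7->D; (7,8):dx=+1,dy=+2->C
  (7,9):dx=-4,dy=-7->C; (7,10):dx=-1,dy=-2->C; (8,9):dx=-5,dy=-9->C; (8,10):dx=-2,dy=-4->C
  (9,10):dx=+3,dy=+5->C
Step 2: C = 30, D = 15, total pairs = 45.
Step 3: tau = (C - D)/(n(n-1)/2) = (30 - 15)/45 = 0.333333.
Step 4: Exact two-sided p-value (enumerate n! = 3628800 permutations of y under H0): p = 0.216373.
Step 5: alpha = 0.1. fail to reject H0.

tau_b = 0.3333 (C=30, D=15), p = 0.216373, fail to reject H0.


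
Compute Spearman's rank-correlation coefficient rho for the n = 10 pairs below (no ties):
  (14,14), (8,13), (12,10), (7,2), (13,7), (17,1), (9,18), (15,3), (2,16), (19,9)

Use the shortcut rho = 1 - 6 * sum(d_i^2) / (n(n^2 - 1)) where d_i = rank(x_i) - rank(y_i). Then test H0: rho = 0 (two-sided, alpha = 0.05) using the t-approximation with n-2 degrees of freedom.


Step 1: Rank x and y separately (midranks; no ties here).
rank(x): 14->7, 8->3, 12->5, 7->2, 13->6, 17->9, 9->4, 15->8, 2->1, 19->10
rank(y): 14->8, 13->7, 10->6, 2->2, 7->4, 1->1, 18->10, 3->3, 16->9, 9->5
Step 2: d_i = R_x(i) - R_y(i); compute d_i^2.
  (7-8)^2=1, (3-7)^2=16, (5-6)^2=1, (2-2)^2=0, (6-4)^2=4, (9-1)^2=64, (4-10)^2=36, (8-3)^2=25, (1-9)^2=64, (10-5)^2=25
sum(d^2) = 236.
Step 3: rho = 1 - 6*236 / (10*(10^2 - 1)) = 1 - 1416/990 = -0.430303.
Step 4: Under H0, t = rho * sqrt((n-2)/(1-rho^2)) = -1.3483 ~ t(8).
Step 5: Two-sided p-value from the t-distribution with 8 df = 0.214492.
Step 6: alpha = 0.05. fail to reject H0.

rho = -0.4303, p = 0.214492, fail to reject H0 at alpha = 0.05.


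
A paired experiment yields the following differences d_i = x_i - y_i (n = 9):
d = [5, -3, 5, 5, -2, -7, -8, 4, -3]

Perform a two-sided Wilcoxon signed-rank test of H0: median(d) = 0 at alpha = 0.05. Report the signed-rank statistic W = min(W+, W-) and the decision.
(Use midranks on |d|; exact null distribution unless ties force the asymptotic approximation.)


Step 1: Drop any zero differences (none here) and take |d_i|.
|d| = [5, 3, 5, 5, 2, 7, 8, 4, 3]
Step 2: Midrank |d_i| (ties get averaged ranks).
ranks: |5|->6, |3|->2.5, |5|->6, |5|->6, |2|->1, |7|->8, |8|->9, |4|->4, |3|->2.5
Step 3: Attach original signs; sum ranks with positive sign and with negative sign.
W+ = 6 + 6 + 6 + 4 = 22
W- = 2.5 + 1 + 8 + 9 + 2.5 = 23
(Check: W+ + W- = 45 should equal n(n+1)/2 = 45.)
Step 4: Test statistic W = min(W+, W-) = 22.
Step 5: Ties in |d|, so use the tie-corrected normal approximation.
        E[W] = n(n+1)/4 = 9*10/4 = 22.5.
        Tie groups: |d|=3 (t=2), |d|=5 (t=3); sum(t^3 - t) = 30.
        Var[W] = n(n+1)(2n+1)/24 - sum(t^3-t)/48 = 1710/24 - 30/48 = 70.625.
        z = (W - E[W]) / sqrt(Var[W]) = (22 - 22.5) / 8.4039 = -0.0595.
        Two-sided p = 2*Phi(z) = 0.952557.
Step 6: alpha = 0.05. fail to reject H0.

W+ = 22, W- = 23, W = min = 22, p = 0.952557, fail to reject H0.


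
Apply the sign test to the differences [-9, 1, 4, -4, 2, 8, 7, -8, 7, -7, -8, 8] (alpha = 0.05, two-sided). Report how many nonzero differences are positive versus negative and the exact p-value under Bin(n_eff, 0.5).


Step 1: Discard zero differences. Original n = 12; n_eff = number of nonzero differences = 12.
Nonzero differences (with sign): -9, +1, +4, -4, +2, +8, +7, -8, +7, -7, -8, +8
Step 2: Count signs: positive = 7, negative = 5.
Step 3: Under H0: P(positive) = 0.5, so the number of positives S ~ Bin(12, 0.5).
Step 4: Two-sided exact p-value = sum of Bin(12,0.5) probabilities at or below the observed probability = 0.774414.
Step 5: alpha = 0.05. fail to reject H0.

n_eff = 12, pos = 7, neg = 5, p = 0.774414, fail to reject H0.


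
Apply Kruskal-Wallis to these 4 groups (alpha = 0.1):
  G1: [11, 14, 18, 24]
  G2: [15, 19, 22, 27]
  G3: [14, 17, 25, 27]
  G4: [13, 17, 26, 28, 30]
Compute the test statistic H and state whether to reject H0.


Step 1: Combine all N = 17 observations and assign midranks.
sorted (value, group, rank): (11,G1,1), (13,G4,2), (14,G1,3.5), (14,G3,3.5), (15,G2,5), (17,G3,6.5), (17,G4,6.5), (18,G1,8), (19,G2,9), (22,G2,10), (24,G1,11), (25,G3,12), (26,G4,13), (27,G2,14.5), (27,G3,14.5), (28,G4,16), (30,G4,17)
Step 2: Sum ranks within each group.
R_1 = 23.5 (n_1 = 4)
R_2 = 38.5 (n_2 = 4)
R_3 = 36.5 (n_3 = 4)
R_4 = 54.5 (n_4 = 5)
Step 3: H = 12/(N(N+1)) * sum(R_i^2/n_i) - 3(N+1)
     = 12/(17*18) * (23.5^2/4 + 38.5^2/4 + 36.5^2/4 + 54.5^2/5) - 3*18
     = 0.039216 * 1435.74 - 54
     = 2.303431.
Step 4: Ties present; correction factor C = 1 - 18/(17^3 - 17) = 0.996324. Corrected H = 2.303431 / 0.996324 = 2.311931.
Step 5: Under H0, H ~ chi^2(3); p-value = 0.510239.
Step 6: alpha = 0.1. fail to reject H0.

H = 2.3119, df = 3, p = 0.510239, fail to reject H0.


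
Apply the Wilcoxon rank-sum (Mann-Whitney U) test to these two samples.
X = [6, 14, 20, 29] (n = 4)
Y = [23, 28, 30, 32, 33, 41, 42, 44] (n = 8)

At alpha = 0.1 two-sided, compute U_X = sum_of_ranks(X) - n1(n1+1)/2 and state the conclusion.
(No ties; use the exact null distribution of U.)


Step 1: Combine and sort all 12 observations; assign midranks.
sorted (value, group): (6,X), (14,X), (20,X), (23,Y), (28,Y), (29,X), (30,Y), (32,Y), (33,Y), (41,Y), (42,Y), (44,Y)
ranks: 6->1, 14->2, 20->3, 23->4, 28->5, 29->6, 30->7, 32->8, 33->9, 41->10, 42->11, 44->12
Step 2: Rank sum for X: R1 = 1 + 2 + 3 + 6 = 12.
Step 3: U_X = R1 - n1(n1+1)/2 = 12 - 4*5/2 = 12 - 10 = 2.
       U_Y = n1*n2 - U_X = 32 - 2 = 30.
Step 4: No ties, so the exact null distribution of U (based on enumerating the C(12,4) = 495 equally likely rank assignments) gives the two-sided p-value.
Step 5: p-value = 0.016162; compare to alpha = 0.1. reject H0.

U_X = 2, p = 0.016162, reject H0 at alpha = 0.1.


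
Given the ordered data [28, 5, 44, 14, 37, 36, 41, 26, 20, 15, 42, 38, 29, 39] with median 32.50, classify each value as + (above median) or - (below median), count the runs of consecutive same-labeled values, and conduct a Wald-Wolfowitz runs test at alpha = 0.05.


Step 1: Compute median = 32.50; label A = above, B = below.
Labels in order: BBABAAABBBAABA  (n_A = 7, n_B = 7)
Step 2: Count runs R = 8.
Step 3: Under H0 (random ordering), E[R] = 2*n_A*n_B/(n_A+n_B) + 1 = 2*7*7/14 + 1 = 8.0000.
        Var[R] = 2*n_A*n_B*(2*n_A*n_B - n_A - n_B) / ((n_A+n_B)^2 * (n_A+n_B-1)) = 8232/2548 = 3.2308.
        SD[R] = 1.7974.
Step 4: R = E[R], so z = 0 with no continuity correction.
Step 5: Two-sided p-value via normal approximation = 2*(1 - Phi(|z|)) = 1.000000.
Step 6: alpha = 0.05. fail to reject H0.

R = 8, z = 0.0000, p = 1.000000, fail to reject H0.


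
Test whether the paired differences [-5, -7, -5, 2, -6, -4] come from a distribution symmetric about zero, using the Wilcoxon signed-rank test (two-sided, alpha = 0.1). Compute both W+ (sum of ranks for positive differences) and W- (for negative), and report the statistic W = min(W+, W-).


Step 1: Drop any zero differences (none here) and take |d_i|.
|d| = [5, 7, 5, 2, 6, 4]
Step 2: Midrank |d_i| (ties get averaged ranks).
ranks: |5|->3.5, |7|->6, |5|->3.5, |2|->1, |6|->5, |4|->2
Step 3: Attach original signs; sum ranks with positive sign and with negative sign.
W+ = 1 = 1
W- = 3.5 + 6 + 3.5 + 5 + 2 = 20
(Check: W+ + W- = 21 should equal n(n+1)/2 = 21.)
Step 4: Test statistic W = min(W+, W-) = 1.
Step 5: Ties in |d|, so use the tie-corrected normal approximation.
        E[W] = n(n+1)/4 = 6*7/4 = 10.5.
        Tie groups: |d|=5 (t=2); sum(t^3 - t) = 6.
        Var[W] = n(n+1)(2n+1)/24 - sum(t^3-t)/48 = 546/24 - 6/48 = 22.625.
        z = (W - E[W]) / sqrt(Var[W]) = (1 - 10.5) / 4.7566 = -1.9972.
        Two-sided p = 2*Phi(z) = 0.045800.
Step 6: alpha = 0.1. reject H0.

W+ = 1, W- = 20, W = min = 1, p = 0.045800, reject H0.


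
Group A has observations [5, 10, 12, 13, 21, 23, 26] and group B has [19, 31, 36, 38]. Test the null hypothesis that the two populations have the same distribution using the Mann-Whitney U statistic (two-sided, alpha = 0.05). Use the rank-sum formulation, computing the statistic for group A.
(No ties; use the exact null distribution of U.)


Step 1: Combine and sort all 11 observations; assign midranks.
sorted (value, group): (5,X), (10,X), (12,X), (13,X), (19,Y), (21,X), (23,X), (26,X), (31,Y), (36,Y), (38,Y)
ranks: 5->1, 10->2, 12->3, 13->4, 19->5, 21->6, 23->7, 26->8, 31->9, 36->10, 38->11
Step 2: Rank sum for X: R1 = 1 + 2 + 3 + 4 + 6 + 7 + 8 = 31.
Step 3: U_X = R1 - n1(n1+1)/2 = 31 - 7*8/2 = 31 - 28 = 3.
       U_Y = n1*n2 - U_X = 28 - 3 = 25.
Step 4: No ties, so the exact null distribution of U (based on enumerating the C(11,7) = 330 equally likely rank assignments) gives the two-sided p-value.
Step 5: p-value = 0.042424; compare to alpha = 0.05. reject H0.

U_X = 3, p = 0.042424, reject H0 at alpha = 0.05.


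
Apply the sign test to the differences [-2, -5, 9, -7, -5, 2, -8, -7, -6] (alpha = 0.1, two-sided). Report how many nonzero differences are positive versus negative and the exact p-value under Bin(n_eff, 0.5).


Step 1: Discard zero differences. Original n = 9; n_eff = number of nonzero differences = 9.
Nonzero differences (with sign): -2, -5, +9, -7, -5, +2, -8, -7, -6
Step 2: Count signs: positive = 2, negative = 7.
Step 3: Under H0: P(positive) = 0.5, so the number of positives S ~ Bin(9, 0.5).
Step 4: Two-sided exact p-value = sum of Bin(9,0.5) probabilities at or below the observed probability = 0.179688.
Step 5: alpha = 0.1. fail to reject H0.

n_eff = 9, pos = 2, neg = 7, p = 0.179688, fail to reject H0.


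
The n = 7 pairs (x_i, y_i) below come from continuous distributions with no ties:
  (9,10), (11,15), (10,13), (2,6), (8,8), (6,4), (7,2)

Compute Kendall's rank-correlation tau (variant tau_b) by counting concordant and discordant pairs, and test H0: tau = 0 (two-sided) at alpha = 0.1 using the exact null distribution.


Step 1: Enumerate the 21 unordered pairs (i,j) with i<j and classify each by sign(x_j-x_i) * sign(y_j-y_i).
  (1,2):dx=+2,dy=+5->C; (1,3):dx=+1,dy=+3->C; (1,4):dx=-7,dy=-4->C; (1,5):dx=-1,dy=-2->C
  (1,6):dx=-3,dy=-6->C; (1,7):dx=-2,dy=-8->C; (2,3):dx=-1,dy=-2->C; (2,4):dx=-9,dy=-9->C
  (2,5):dx=-3,dy=-7->C; (2,6):dx=-5,dy=-11->C; (2,7):dx=-4,dy=-13->C; (3,4):dx=-8,dy=-7->C
  (3,5):dx=-2,dy=-5->C; (3,6):dx=-4,dy=-9->C; (3,7):dx=-3,dy=-11->C; (4,5):dx=+6,dy=+2->C
  (4,6):dx=+4,dy=-2->D; (4,7):dx=+5,dy=-4->D; (5,6):dx=-2,dy=-4->C; (5,7):dx=-1,dy=-6->C
  (6,7):dx=+1,dy=-2->D
Step 2: C = 18, D = 3, total pairs = 21.
Step 3: tau = (C - D)/(n(n-1)/2) = (18 - 3)/21 = 0.714286.
Step 4: Exact two-sided p-value (enumerate n! = 5040 permutations of y under H0): p = 0.030159.
Step 5: alpha = 0.1. reject H0.

tau_b = 0.7143 (C=18, D=3), p = 0.030159, reject H0.


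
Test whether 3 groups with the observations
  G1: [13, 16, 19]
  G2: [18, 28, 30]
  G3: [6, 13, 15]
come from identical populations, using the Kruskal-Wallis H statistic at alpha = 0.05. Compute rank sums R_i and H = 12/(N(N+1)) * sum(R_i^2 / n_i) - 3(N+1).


Step 1: Combine all N = 9 observations and assign midranks.
sorted (value, group, rank): (6,G3,1), (13,G1,2.5), (13,G3,2.5), (15,G3,4), (16,G1,5), (18,G2,6), (19,G1,7), (28,G2,8), (30,G2,9)
Step 2: Sum ranks within each group.
R_1 = 14.5 (n_1 = 3)
R_2 = 23 (n_2 = 3)
R_3 = 7.5 (n_3 = 3)
Step 3: H = 12/(N(N+1)) * sum(R_i^2/n_i) - 3(N+1)
     = 12/(9*10) * (14.5^2/3 + 23^2/3 + 7.5^2/3) - 3*10
     = 0.133333 * 265.167 - 30
     = 5.355556.
Step 4: Ties present; correction factor C = 1 - 6/(9^3 - 9) = 0.991667. Corrected H = 5.355556 / 0.991667 = 5.400560.
Step 5: Under H0, H ~ chi^2(2); p-value = 0.067187.
Step 6: alpha = 0.05. fail to reject H0.

H = 5.4006, df = 2, p = 0.067187, fail to reject H0.


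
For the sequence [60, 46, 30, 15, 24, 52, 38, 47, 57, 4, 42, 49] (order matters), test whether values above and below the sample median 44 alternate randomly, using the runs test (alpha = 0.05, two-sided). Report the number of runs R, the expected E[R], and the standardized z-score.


Step 1: Compute median = 44; label A = above, B = below.
Labels in order: AABBBABAABBA  (n_A = 6, n_B = 6)
Step 2: Count runs R = 7.
Step 3: Under H0 (random ordering), E[R] = 2*n_A*n_B/(n_A+n_B) + 1 = 2*6*6/12 + 1 = 7.0000.
        Var[R] = 2*n_A*n_B*(2*n_A*n_B - n_A - n_B) / ((n_A+n_B)^2 * (n_A+n_B-1)) = 4320/1584 = 2.7273.
        SD[R] = 1.6514.
Step 4: R = E[R], so z = 0 with no continuity correction.
Step 5: Two-sided p-value via normal approximation = 2*(1 - Phi(|z|)) = 1.000000.
Step 6: alpha = 0.05. fail to reject H0.

R = 7, z = 0.0000, p = 1.000000, fail to reject H0.
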